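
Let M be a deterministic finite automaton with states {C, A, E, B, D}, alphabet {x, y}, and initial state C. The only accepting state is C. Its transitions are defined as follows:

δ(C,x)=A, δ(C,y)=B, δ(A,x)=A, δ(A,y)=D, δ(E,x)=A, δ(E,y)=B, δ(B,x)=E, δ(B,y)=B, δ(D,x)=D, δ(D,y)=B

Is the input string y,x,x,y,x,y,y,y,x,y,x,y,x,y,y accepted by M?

No

Trace: C -y-> B -x-> E -x-> A -y-> D -x-> D -y-> B -y-> B -y-> B -x-> E -y-> B -x-> E -y-> B -x-> E -y-> B -y-> B
End state B is not accepting.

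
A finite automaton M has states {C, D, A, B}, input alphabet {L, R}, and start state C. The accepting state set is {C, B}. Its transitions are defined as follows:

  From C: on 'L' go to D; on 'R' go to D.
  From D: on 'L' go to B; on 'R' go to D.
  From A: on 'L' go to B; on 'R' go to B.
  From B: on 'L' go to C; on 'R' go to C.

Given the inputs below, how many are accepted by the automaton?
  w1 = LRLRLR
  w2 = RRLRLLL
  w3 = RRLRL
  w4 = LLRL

w1:
  start at C
  read 'L': C → D
  read 'R': D → D
  read 'L': D → B
  read 'R': B → C
  read 'L': C → D
  read 'R': D → D
  end D, rejected
w2:
  start at C
  read 'R': C → D
  read 'R': D → D
  read 'L': D → B
  read 'R': B → C
  read 'L': C → D
  read 'L': D → B
  read 'L': B → C
  end C, accepted
w3:
  start at C
  read 'R': C → D
  read 'R': D → D
  read 'L': D → B
  read 'R': B → C
  read 'L': C → D
  end D, rejected
w4:
  start at C
  read 'L': C → D
  read 'L': D → B
  read 'R': B → C
  read 'L': C → D
  end D, rejected

1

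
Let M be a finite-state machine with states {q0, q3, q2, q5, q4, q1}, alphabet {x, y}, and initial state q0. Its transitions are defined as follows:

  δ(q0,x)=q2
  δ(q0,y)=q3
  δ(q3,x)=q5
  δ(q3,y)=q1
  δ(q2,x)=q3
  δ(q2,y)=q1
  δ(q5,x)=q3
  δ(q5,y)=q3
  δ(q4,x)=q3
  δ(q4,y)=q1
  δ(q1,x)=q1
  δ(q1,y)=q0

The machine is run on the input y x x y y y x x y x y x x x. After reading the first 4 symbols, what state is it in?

q1

Trace: q0 -y-> q3 -x-> q5 -x-> q3 -y-> q1
After 4 symbols: q1.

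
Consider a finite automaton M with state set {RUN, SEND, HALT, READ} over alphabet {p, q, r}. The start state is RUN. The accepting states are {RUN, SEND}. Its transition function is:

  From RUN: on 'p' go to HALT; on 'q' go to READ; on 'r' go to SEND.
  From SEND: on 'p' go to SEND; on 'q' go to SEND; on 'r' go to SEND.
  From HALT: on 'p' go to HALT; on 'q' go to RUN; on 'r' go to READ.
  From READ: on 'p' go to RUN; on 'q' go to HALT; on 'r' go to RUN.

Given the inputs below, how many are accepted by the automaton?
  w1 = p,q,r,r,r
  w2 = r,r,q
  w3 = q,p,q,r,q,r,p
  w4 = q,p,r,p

w1: Trace: RUN -p-> HALT -q-> RUN -r-> SEND -r-> SEND -r-> SEND  → end SEND, accepted
w2: Trace: RUN -r-> SEND -r-> SEND -q-> SEND  → end SEND, accepted
w3: Trace: RUN -q-> READ -p-> RUN -q-> READ -r-> RUN -q-> READ -r-> RUN -p-> HALT  → end HALT, rejected
w4: Trace: RUN -q-> READ -p-> RUN -r-> SEND -p-> SEND  → end SEND, accepted

3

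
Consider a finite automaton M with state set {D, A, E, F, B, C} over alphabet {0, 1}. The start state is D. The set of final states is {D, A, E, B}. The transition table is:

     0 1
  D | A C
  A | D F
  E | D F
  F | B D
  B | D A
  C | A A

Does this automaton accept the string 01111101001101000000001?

start at D
read '0': D → A
read '1': A → F
read '1': F → D
read '1': D → C
read '1': C → A
read '1': A → F
read '0': F → B
read '1': B → A
read '0': A → D
read '0': D → A
read '1': A → F
read '1': F → D
read '0': D → A
read '1': A → F
read '0': F → B
read '0': B → D
read '0': D → A
read '0': A → D
read '0': D → A
read '0': A → D
read '0': D → A
read '0': A → D
read '1': D → C
End state C is not accepting.

No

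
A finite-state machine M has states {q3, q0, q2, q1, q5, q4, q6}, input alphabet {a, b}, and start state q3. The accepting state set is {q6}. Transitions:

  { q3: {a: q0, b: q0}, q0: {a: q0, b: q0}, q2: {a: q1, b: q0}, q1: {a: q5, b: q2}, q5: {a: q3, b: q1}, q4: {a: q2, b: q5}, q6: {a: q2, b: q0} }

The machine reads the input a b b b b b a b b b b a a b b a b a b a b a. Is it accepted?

No

q3 → q0 → q0 → q0 → q0 → q0 → q0 → q0 → q0 → q0 → q0 → q0 → q0 → q0 → q0 → q0 → q0 → q0 → q0 → q0 → q0 → q0 → q0
End state q0 is not accepting.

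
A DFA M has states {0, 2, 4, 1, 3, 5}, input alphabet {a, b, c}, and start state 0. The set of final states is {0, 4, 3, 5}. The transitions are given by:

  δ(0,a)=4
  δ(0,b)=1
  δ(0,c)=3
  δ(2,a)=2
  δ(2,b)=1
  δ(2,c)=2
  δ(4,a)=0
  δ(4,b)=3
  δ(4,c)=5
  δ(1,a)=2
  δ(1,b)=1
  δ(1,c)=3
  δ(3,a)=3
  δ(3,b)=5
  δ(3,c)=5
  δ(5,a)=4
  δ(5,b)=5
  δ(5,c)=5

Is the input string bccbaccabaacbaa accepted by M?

Yes

start at 0
read 'b': 0 → 1
read 'c': 1 → 3
read 'c': 3 → 5
read 'b': 5 → 5
read 'a': 5 → 4
read 'c': 4 → 5
read 'c': 5 → 5
read 'a': 5 → 4
read 'b': 4 → 3
read 'a': 3 → 3
read 'a': 3 → 3
read 'c': 3 → 5
read 'b': 5 → 5
read 'a': 5 → 4
read 'a': 4 → 0
End state 0 is accepting.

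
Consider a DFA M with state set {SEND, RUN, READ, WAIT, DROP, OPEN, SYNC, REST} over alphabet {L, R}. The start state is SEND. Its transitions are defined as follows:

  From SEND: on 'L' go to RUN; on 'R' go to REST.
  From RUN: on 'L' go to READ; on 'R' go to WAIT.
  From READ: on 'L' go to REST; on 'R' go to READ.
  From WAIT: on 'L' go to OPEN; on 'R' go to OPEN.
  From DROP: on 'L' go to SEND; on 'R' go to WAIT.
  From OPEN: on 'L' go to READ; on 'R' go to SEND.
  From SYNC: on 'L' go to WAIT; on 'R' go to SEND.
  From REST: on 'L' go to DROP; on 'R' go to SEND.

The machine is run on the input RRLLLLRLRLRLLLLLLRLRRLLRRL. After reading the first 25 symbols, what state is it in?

start at SEND
read 'R': SEND → REST
read 'R': REST → SEND
read 'L': SEND → RUN
read 'L': RUN → READ
read 'L': READ → REST
read 'L': REST → DROP
read 'R': DROP → WAIT
read 'L': WAIT → OPEN
read 'R': OPEN → SEND
read 'L': SEND → RUN
read 'R': RUN → WAIT
read 'L': WAIT → OPEN
read 'L': OPEN → READ
read 'L': READ → REST
read 'L': REST → DROP
read 'L': DROP → SEND
read 'L': SEND → RUN
read 'R': RUN → WAIT
read 'L': WAIT → OPEN
read 'R': OPEN → SEND
read 'R': SEND → REST
read 'L': REST → DROP
read 'L': DROP → SEND
read 'R': SEND → REST
read 'R': REST → SEND
After 25 symbols: SEND.

SEND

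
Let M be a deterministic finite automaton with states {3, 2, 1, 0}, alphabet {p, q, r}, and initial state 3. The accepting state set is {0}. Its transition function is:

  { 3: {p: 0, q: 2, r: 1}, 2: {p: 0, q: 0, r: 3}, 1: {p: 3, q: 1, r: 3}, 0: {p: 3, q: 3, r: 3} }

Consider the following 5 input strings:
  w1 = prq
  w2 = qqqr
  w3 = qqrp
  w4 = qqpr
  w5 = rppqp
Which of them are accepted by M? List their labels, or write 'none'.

w1: Trace: 3 -p-> 0 -r-> 3 -q-> 2  → end 2, rejected
w2: Trace: 3 -q-> 2 -q-> 0 -q-> 3 -r-> 1  → end 1, rejected
w3: Trace: 3 -q-> 2 -q-> 0 -r-> 3 -p-> 0  → end 0, accepted
w4: Trace: 3 -q-> 2 -q-> 0 -p-> 3 -r-> 1  → end 1, rejected
w5: Trace: 3 -r-> 1 -p-> 3 -p-> 0 -q-> 3 -p-> 0  → end 0, accepted

w3, w5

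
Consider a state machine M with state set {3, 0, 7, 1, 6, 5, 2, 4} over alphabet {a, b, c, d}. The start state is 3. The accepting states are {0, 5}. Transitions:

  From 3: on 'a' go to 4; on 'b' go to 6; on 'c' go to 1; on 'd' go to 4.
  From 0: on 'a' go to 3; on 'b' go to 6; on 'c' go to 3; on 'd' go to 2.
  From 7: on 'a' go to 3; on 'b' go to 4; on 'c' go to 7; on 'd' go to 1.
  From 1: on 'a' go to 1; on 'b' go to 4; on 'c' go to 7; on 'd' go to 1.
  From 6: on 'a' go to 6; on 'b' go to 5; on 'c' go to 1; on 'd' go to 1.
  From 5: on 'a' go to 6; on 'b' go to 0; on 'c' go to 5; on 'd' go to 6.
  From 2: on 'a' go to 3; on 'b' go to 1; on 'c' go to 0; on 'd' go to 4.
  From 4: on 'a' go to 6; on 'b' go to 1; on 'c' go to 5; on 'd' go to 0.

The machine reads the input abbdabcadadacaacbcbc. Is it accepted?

start at 3
read 'a': 3 → 4
read 'b': 4 → 1
read 'b': 1 → 4
read 'd': 4 → 0
read 'a': 0 → 3
read 'b': 3 → 6
read 'c': 6 → 1
read 'a': 1 → 1
read 'd': 1 → 1
read 'a': 1 → 1
read 'd': 1 → 1
read 'a': 1 → 1
read 'c': 1 → 7
read 'a': 7 → 3
read 'a': 3 → 4
read 'c': 4 → 5
read 'b': 5 → 0
read 'c': 0 → 3
read 'b': 3 → 6
read 'c': 6 → 1
End state 1 is not accepting.

No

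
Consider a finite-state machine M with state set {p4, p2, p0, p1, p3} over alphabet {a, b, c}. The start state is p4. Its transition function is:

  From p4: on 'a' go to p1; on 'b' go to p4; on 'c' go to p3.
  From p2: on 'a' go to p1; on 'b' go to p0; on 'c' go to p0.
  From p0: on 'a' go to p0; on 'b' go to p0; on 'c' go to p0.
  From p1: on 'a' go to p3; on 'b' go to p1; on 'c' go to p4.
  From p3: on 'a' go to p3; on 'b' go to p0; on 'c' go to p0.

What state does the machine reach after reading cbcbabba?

Trace: p4 -c-> p3 -b-> p0 -c-> p0 -b-> p0 -a-> p0 -b-> p0 -b-> p0 -a-> p0

p0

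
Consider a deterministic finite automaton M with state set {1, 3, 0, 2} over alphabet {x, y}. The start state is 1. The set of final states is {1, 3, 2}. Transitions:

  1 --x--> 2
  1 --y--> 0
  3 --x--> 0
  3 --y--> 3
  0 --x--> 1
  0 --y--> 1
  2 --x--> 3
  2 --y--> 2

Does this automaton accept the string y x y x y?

start at 1
read 'y': 1 → 0
read 'x': 0 → 1
read 'y': 1 → 0
read 'x': 0 → 1
read 'y': 1 → 0
End state 0 is not accepting.

No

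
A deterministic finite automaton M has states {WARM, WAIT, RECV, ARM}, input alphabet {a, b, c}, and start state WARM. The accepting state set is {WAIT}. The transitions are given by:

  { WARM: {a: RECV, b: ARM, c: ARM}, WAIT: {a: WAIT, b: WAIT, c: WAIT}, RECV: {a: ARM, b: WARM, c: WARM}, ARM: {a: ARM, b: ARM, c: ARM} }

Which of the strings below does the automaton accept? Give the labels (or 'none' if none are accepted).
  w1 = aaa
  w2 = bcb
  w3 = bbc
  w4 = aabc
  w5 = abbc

w1: WARM → RECV → ARM → ARM  → end ARM, rejected
w2: WARM → ARM → ARM → ARM  → end ARM, rejected
w3: WARM → ARM → ARM → ARM  → end ARM, rejected
w4: WARM → RECV → ARM → ARM → ARM  → end ARM, rejected
w5: WARM → RECV → WARM → ARM → ARM  → end ARM, rejected

none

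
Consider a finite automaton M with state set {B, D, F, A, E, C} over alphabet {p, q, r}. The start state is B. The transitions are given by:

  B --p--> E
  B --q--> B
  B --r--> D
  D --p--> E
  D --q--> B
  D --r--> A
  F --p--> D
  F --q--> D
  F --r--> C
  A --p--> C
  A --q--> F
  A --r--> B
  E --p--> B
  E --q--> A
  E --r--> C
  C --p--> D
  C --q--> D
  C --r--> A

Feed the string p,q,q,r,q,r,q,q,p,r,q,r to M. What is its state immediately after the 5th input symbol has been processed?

Trace: B -p-> E -q-> A -q-> F -r-> C -q-> D
After 5 symbols: D.

D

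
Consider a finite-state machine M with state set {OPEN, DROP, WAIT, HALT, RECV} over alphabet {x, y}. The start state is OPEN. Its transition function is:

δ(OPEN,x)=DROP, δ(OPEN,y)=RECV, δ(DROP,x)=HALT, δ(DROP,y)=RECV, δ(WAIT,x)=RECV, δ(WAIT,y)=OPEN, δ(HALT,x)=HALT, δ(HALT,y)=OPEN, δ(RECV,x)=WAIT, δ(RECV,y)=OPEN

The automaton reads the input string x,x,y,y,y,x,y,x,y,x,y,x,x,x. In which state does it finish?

Trace: OPEN -x-> DROP -x-> HALT -y-> OPEN -y-> RECV -y-> OPEN -x-> DROP -y-> RECV -x-> WAIT -y-> OPEN -x-> DROP -y-> RECV -x-> WAIT -x-> RECV -x-> WAIT

WAIT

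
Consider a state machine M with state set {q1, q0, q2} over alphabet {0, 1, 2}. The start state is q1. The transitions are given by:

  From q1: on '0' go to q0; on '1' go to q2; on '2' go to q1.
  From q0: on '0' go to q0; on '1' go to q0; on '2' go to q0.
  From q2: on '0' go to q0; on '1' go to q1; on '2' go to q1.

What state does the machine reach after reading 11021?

q1 → q2 → q1 → q0 → q0 → q0

q0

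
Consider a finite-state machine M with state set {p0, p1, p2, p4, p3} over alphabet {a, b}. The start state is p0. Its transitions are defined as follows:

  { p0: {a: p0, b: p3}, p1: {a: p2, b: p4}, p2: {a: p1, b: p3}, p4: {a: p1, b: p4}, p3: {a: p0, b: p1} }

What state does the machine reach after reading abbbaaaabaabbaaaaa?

p2

p0 → p0 → p3 → p1 → p4 → p1 → p2 → p1 → p2 → p3 → p0 → p0 → p3 → p1 → p2 → p1 → p2 → p1 → p2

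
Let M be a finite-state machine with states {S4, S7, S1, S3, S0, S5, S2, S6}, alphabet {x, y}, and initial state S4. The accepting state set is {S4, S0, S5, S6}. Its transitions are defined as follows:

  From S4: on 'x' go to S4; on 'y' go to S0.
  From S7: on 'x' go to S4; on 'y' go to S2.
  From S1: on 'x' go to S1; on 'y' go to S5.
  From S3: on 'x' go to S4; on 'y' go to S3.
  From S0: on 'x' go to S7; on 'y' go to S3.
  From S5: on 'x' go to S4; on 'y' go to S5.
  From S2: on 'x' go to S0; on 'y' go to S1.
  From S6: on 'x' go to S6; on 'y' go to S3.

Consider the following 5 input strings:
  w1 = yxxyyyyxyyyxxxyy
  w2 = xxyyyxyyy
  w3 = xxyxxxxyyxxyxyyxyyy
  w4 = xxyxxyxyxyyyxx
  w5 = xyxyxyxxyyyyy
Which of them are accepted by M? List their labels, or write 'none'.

w3, w4

w1: S4 → S0 → S7 → S4 → S0 → S3 → S3 → S3 → S4 → S0 → S3 → S3 → S4 → S4 → S4 → S0 → S3  → end S3, rejected
w2: S4 → S4 → S4 → S0 → S3 → S3 → S4 → S0 → S3 → S3  → end S3, rejected
w3: S4 → S4 → S4 → S0 → S7 → S4 → S4 → S4 → S0 → S3 → S4 → S4 → S0 → S7 → S2 → S1 → S1 → S5 → S5 → S5  → end S5, accepted
w4: S4 → S4 → S4 → S0 → S7 → S4 → S0 → S7 → S2 → S0 → S3 → S3 → S3 → S4 → S4  → end S4, accepted
w5: S4 → S4 → S0 → S7 → S2 → S0 → S3 → S4 → S4 → S0 → S3 → S3 → S3 → S3  → end S3, rejected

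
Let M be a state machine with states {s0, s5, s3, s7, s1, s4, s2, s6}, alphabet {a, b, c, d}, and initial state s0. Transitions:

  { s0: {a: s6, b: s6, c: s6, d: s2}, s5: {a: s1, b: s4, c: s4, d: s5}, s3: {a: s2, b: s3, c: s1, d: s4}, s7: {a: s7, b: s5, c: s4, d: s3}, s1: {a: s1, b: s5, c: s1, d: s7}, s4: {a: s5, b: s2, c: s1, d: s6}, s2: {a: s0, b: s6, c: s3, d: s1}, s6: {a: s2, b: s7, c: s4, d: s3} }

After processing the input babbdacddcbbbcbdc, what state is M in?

s1

s0 → s6 → s2 → s6 → s7 → s3 → s2 → s3 → s4 → s6 → s4 → s2 → s6 → s7 → s4 → s2 → s1 → s1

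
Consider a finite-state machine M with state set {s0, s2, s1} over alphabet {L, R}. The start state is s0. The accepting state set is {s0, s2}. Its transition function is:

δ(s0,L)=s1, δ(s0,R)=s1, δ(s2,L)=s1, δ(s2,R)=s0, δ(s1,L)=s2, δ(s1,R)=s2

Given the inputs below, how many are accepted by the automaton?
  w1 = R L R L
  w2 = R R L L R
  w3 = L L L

1

w1: Trace: s0 -R-> s1 -L-> s2 -R-> s0 -L-> s1  → end s1, rejected
w2: Trace: s0 -R-> s1 -R-> s2 -L-> s1 -L-> s2 -R-> s0  → end s0, accepted
w3: Trace: s0 -L-> s1 -L-> s2 -L-> s1  → end s1, rejected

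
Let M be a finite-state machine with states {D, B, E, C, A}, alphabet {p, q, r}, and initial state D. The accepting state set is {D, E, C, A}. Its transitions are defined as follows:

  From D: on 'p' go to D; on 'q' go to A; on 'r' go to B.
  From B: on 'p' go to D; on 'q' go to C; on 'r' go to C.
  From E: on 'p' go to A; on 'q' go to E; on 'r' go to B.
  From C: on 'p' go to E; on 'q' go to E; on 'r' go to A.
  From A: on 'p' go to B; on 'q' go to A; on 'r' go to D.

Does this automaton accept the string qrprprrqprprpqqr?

D → A → D → D → B → D → B → C → E → A → D → D → B → D → A → A → D
End state D is accepting.

Yes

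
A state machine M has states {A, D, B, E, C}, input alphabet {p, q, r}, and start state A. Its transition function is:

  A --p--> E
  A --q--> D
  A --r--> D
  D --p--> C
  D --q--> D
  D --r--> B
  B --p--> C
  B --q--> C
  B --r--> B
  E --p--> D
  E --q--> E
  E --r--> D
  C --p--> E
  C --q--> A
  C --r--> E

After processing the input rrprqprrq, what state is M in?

Trace: A -r-> D -r-> B -p-> C -r-> E -q-> E -p-> D -r-> B -r-> B -q-> C

C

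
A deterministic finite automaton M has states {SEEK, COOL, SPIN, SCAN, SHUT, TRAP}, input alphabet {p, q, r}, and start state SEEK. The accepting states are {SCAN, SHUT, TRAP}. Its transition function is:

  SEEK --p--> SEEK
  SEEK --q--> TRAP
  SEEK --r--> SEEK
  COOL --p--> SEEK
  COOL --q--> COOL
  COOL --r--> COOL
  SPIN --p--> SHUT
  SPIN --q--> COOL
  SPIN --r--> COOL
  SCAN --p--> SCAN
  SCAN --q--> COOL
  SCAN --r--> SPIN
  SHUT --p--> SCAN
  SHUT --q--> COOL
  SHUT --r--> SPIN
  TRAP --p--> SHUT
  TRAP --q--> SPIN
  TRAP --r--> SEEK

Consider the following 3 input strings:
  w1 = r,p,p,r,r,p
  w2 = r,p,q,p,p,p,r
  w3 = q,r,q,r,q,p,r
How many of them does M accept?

w1: SEEK → SEEK → SEEK → SEEK → SEEK → SEEK → SEEK  → end SEEK, rejected
w2: SEEK → SEEK → SEEK → TRAP → SHUT → SCAN → SCAN → SPIN  → end SPIN, rejected
w3: SEEK → TRAP → SEEK → TRAP → SEEK → TRAP → SHUT → SPIN  → end SPIN, rejected

0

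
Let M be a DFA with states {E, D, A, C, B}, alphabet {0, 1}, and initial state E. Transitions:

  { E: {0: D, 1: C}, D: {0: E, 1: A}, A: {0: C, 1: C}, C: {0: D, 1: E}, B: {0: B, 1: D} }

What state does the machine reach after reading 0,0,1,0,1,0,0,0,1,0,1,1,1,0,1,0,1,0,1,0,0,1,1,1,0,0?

Trace: E -0-> D -0-> E -1-> C -0-> D -1-> A -0-> C -0-> D -0-> E -1-> C -0-> D -1-> A -1-> C -1-> E -0-> D -1-> A -0-> C -1-> E -0-> D -1-> A -0-> C -0-> D -1-> A -1-> C -1-> E -0-> D -0-> E

E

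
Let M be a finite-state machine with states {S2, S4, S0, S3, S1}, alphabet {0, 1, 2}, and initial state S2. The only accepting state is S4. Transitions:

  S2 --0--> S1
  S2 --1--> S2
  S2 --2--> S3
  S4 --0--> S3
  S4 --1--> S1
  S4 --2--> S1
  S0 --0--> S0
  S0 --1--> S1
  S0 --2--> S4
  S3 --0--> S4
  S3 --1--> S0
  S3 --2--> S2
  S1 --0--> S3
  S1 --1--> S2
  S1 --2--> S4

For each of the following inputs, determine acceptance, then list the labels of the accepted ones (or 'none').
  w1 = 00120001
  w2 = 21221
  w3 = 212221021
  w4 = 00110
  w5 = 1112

none

w1:
  start at S2
  read '0': S2 → S1
  read '0': S1 → S3
  read '1': S3 → S0
  read '2': S0 → S4
  read '0': S4 → S3
  read '0': S3 → S4
  read '0': S4 → S3
  read '1': S3 → S0
  end S0, rejected
w2:
  start at S2
  read '2': S2 → S3
  read '1': S3 → S0
  read '2': S0 → S4
  read '2': S4 → S1
  read '1': S1 → S2
  end S2, rejected
w3:
  start at S2
  read '2': S2 → S3
  read '1': S3 → S0
  read '2': S0 → S4
  read '2': S4 → S1
  read '2': S1 → S4
  read '1': S4 → S1
  read '0': S1 → S3
  read '2': S3 → S2
  read '1': S2 → S2
  end S2, rejected
w4:
  start at S2
  read '0': S2 → S1
  read '0': S1 → S3
  read '1': S3 → S0
  read '1': S0 → S1
  read '0': S1 → S3
  end S3, rejected
w5:
  start at S2
  read '1': S2 → S2
  read '1': S2 → S2
  read '1': S2 → S2
  read '2': S2 → S3
  end S3, rejected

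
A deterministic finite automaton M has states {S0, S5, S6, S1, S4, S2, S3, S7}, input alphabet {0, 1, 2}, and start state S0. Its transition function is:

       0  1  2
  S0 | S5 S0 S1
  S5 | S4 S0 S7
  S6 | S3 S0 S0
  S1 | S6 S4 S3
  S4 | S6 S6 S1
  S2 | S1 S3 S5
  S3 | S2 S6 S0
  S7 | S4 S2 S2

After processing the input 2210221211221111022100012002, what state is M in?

S0

Trace: S0 -2-> S1 -2-> S3 -1-> S6 -0-> S3 -2-> S0 -2-> S1 -1-> S4 -2-> S1 -1-> S4 -1-> S6 -2-> S0 -2-> S1 -1-> S4 -1-> S6 -1-> S0 -1-> S0 -0-> S5 -2-> S7 -2-> S2 -1-> S3 -0-> S2 -0-> S1 -0-> S6 -1-> S0 -2-> S1 -0-> S6 -0-> S3 -2-> S0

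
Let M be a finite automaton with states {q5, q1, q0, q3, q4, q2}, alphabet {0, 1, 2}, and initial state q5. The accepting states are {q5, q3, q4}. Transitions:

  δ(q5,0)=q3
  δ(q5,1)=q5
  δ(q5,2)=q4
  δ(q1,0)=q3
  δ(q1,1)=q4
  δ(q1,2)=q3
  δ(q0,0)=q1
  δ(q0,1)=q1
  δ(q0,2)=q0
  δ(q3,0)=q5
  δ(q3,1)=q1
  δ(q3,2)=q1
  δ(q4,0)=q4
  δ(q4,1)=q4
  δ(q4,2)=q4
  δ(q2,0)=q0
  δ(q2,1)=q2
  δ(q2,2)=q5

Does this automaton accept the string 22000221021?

Trace: q5 -2-> q4 -2-> q4 -0-> q4 -0-> q4 -0-> q4 -2-> q4 -2-> q4 -1-> q4 -0-> q4 -2-> q4 -1-> q4
End state q4 is accepting.

Yes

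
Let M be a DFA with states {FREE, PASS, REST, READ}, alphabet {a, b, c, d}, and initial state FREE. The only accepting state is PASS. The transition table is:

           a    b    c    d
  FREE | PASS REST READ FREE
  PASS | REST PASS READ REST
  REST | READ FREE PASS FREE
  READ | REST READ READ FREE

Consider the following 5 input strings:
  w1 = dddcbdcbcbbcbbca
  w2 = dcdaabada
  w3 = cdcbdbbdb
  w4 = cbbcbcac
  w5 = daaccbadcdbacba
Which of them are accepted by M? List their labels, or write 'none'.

w4

w1:
  start at FREE
  read 'd': FREE → FREE
  read 'd': FREE → FREE
  read 'd': FREE → FREE
  read 'c': FREE → READ
  read 'b': READ → READ
  read 'd': READ → FREE
  read 'c': FREE → READ
  read 'b': READ → READ
  read 'c': READ → READ
  read 'b': READ → READ
  read 'b': READ → READ
  read 'c': READ → READ
  read 'b': READ → READ
  read 'b': READ → READ
  read 'c': READ → READ
  read 'a': READ → REST
  end REST, rejected
w2:
  start at FREE
  read 'd': FREE → FREE
  read 'c': FREE → READ
  read 'd': READ → FREE
  read 'a': FREE → PASS
  read 'a': PASS → REST
  read 'b': REST → FREE
  read 'a': FREE → PASS
  read 'd': PASS → REST
  read 'a': REST → READ
  end READ, rejected
w3:
  start at FREE
  read 'c': FREE → READ
  read 'd': READ → FREE
  read 'c': FREE → READ
  read 'b': READ → READ
  read 'd': READ → FREE
  read 'b': FREE → REST
  read 'b': REST → FREE
  read 'd': FREE → FREE
  read 'b': FREE → REST
  end REST, rejected
w4:
  start at FREE
  read 'c': FREE → READ
  read 'b': READ → READ
  read 'b': READ → READ
  read 'c': READ → READ
  read 'b': READ → READ
  read 'c': READ → READ
  read 'a': READ → REST
  read 'c': REST → PASS
  end PASS, accepted
w5:
  start at FREE
  read 'd': FREE → FREE
  read 'a': FREE → PASS
  read 'a': PASS → REST
  read 'c': REST → PASS
  read 'c': PASS → READ
  read 'b': READ → READ
  read 'a': READ → REST
  read 'd': REST → FREE
  read 'c': FREE → READ
  read 'd': READ → FREE
  read 'b': FREE → REST
  read 'a': REST → READ
  read 'c': READ → READ
  read 'b': READ → READ
  read 'a': READ → REST
  end REST, rejected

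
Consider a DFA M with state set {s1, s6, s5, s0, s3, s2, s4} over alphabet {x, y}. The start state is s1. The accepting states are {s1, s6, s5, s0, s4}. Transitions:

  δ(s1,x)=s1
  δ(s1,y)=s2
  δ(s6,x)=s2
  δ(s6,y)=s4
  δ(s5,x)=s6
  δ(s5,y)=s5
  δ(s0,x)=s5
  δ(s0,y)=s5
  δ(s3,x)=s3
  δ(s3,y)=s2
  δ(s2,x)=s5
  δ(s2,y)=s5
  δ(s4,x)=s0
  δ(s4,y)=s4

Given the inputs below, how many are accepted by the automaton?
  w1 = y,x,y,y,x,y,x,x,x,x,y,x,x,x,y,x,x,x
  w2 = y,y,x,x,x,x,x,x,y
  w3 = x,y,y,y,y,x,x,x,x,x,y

w1: Trace: s1 -y-> s2 -x-> s5 -y-> s5 -y-> s5 -x-> s6 -y-> s4 -x-> s0 -x-> s5 -x-> s6 -x-> s2 -y-> s5 -x-> s6 -x-> s2 -x-> s5 -y-> s5 -x-> s6 -x-> s2 -x-> s5  → end s5, accepted
w2: Trace: s1 -y-> s2 -y-> s5 -x-> s6 -x-> s2 -x-> s5 -x-> s6 -x-> s2 -x-> s5 -y-> s5  → end s5, accepted
w3: Trace: s1 -x-> s1 -y-> s2 -y-> s5 -y-> s5 -y-> s5 -x-> s6 -x-> s2 -x-> s5 -x-> s6 -x-> s2 -y-> s5  → end s5, accepted

3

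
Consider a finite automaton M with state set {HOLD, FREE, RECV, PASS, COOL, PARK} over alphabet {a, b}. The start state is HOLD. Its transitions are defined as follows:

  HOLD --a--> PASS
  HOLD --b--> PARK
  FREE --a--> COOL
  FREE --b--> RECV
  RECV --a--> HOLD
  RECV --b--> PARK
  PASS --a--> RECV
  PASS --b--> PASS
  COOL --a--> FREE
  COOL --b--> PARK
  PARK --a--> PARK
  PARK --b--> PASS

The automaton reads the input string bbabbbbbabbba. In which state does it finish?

HOLD → PARK → PASS → RECV → PARK → PASS → PASS → PASS → PASS → RECV → PARK → PASS → PASS → RECV

RECV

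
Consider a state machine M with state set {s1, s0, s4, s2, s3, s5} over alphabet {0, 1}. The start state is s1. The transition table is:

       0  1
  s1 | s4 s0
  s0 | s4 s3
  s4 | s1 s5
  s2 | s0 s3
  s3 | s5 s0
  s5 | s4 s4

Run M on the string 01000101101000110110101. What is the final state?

Trace: s1 -0-> s4 -1-> s5 -0-> s4 -0-> s1 -0-> s4 -1-> s5 -0-> s4 -1-> s5 -1-> s4 -0-> s1 -1-> s0 -0-> s4 -0-> s1 -0-> s4 -1-> s5 -1-> s4 -0-> s1 -1-> s0 -1-> s3 -0-> s5 -1-> s4 -0-> s1 -1-> s0

s0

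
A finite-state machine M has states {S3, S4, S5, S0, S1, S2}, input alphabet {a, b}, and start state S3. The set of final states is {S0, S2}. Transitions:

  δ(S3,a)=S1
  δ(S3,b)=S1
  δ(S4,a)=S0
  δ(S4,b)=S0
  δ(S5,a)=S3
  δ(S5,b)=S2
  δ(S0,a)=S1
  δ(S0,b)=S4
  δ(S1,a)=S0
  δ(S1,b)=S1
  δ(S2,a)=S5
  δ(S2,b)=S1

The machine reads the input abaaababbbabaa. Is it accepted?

No

Trace: S3 -a-> S1 -b-> S1 -a-> S0 -a-> S1 -a-> S0 -b-> S4 -a-> S0 -b-> S4 -b-> S0 -b-> S4 -a-> S0 -b-> S4 -a-> S0 -a-> S1
End state S1 is not accepting.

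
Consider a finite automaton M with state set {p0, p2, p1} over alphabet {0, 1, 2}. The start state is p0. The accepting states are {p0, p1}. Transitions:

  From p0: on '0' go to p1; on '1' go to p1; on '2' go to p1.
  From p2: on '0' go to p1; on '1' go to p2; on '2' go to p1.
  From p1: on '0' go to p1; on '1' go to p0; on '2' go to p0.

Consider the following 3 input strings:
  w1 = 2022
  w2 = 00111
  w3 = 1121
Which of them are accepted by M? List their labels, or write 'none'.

w1, w2, w3

w1:
  start at p0
  read '2': p0 → p1
  read '0': p1 → p1
  read '2': p1 → p0
  read '2': p0 → p1
  end p1, accepted
w2:
  start at p0
  read '0': p0 → p1
  read '0': p1 → p1
  read '1': p1 → p0
  read '1': p0 → p1
  read '1': p1 → p0
  end p0, accepted
w3:
  start at p0
  read '1': p0 → p1
  read '1': p1 → p0
  read '2': p0 → p1
  read '1': p1 → p0
  end p0, accepted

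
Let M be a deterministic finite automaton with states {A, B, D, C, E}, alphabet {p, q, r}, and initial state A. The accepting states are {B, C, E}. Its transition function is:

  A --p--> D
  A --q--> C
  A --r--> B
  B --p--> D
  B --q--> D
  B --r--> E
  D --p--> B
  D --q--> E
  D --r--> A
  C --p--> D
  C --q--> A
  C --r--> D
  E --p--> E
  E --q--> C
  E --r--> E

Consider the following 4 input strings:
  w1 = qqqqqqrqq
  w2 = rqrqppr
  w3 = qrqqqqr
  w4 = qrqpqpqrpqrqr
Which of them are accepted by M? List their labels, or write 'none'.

w1: Trace: A -q-> C -q-> A -q-> C -q-> A -q-> C -q-> A -r-> B -q-> D -q-> E  → end E, accepted
w2: Trace: A -r-> B -q-> D -r-> A -q-> C -p-> D -p-> B -r-> E  → end E, accepted
w3: Trace: A -q-> C -r-> D -q-> E -q-> C -q-> A -q-> C -r-> D  → end D, rejected
w4: Trace: A -q-> C -r-> D -q-> E -p-> E -q-> C -p-> D -q-> E -r-> E -p-> E -q-> C -r-> D -q-> E -r-> E  → end E, accepted

w1, w2, w4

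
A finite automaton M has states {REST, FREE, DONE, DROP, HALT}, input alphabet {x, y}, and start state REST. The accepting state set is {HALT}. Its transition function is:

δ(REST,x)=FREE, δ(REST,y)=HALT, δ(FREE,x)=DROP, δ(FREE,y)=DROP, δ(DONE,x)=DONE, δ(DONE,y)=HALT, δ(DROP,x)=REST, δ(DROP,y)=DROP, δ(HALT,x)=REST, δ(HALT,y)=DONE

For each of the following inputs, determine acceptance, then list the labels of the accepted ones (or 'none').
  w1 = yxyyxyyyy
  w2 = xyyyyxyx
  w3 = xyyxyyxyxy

w3

w1: Trace: REST -y-> HALT -x-> REST -y-> HALT -y-> DONE -x-> DONE -y-> HALT -y-> DONE -y-> HALT -y-> DONE  → end DONE, rejected
w2: Trace: REST -x-> FREE -y-> DROP -y-> DROP -y-> DROP -y-> DROP -x-> REST -y-> HALT -x-> REST  → end REST, rejected
w3: Trace: REST -x-> FREE -y-> DROP -y-> DROP -x-> REST -y-> HALT -y-> DONE -x-> DONE -y-> HALT -x-> REST -y-> HALT  → end HALT, accepted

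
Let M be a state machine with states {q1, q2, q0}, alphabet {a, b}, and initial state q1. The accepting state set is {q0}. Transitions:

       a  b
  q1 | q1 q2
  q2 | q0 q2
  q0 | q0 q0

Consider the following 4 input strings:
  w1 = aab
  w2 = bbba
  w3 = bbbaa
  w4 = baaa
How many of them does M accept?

3

w1: Trace: q1 -a-> q1 -a-> q1 -b-> q2  → end q2, rejected
w2: Trace: q1 -b-> q2 -b-> q2 -b-> q2 -a-> q0  → end q0, accepted
w3: Trace: q1 -b-> q2 -b-> q2 -b-> q2 -a-> q0 -a-> q0  → end q0, accepted
w4: Trace: q1 -b-> q2 -a-> q0 -a-> q0 -a-> q0  → end q0, accepted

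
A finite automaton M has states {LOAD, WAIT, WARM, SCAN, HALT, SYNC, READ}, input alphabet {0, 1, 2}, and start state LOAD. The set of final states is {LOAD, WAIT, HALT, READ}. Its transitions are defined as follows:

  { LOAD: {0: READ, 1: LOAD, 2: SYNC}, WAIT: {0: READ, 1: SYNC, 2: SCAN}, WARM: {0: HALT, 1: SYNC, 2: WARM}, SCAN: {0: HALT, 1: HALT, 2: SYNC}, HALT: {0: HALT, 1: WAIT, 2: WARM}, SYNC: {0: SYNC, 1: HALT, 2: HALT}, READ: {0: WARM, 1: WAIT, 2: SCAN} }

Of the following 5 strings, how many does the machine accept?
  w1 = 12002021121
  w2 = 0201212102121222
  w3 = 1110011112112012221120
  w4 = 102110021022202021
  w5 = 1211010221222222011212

w1: Trace: LOAD -1-> LOAD -2-> SYNC -0-> SYNC -0-> SYNC -2-> HALT -0-> HALT -2-> WARM -1-> SYNC -1-> HALT -2-> WARM -1-> SYNC  → end SYNC, rejected
w2: Trace: LOAD -0-> READ -2-> SCAN -0-> HALT -1-> WAIT -2-> SCAN -1-> HALT -2-> WARM -1-> SYNC -0-> SYNC -2-> HALT -1-> WAIT -2-> SCAN -1-> HALT -2-> WARM -2-> WARM -2-> WARM  → end WARM, rejected
w3: Trace: LOAD -1-> LOAD -1-> LOAD -1-> LOAD -0-> READ -0-> WARM -1-> SYNC -1-> HALT -1-> WAIT -1-> SYNC -2-> HALT -1-> WAIT -1-> SYNC -2-> HALT -0-> HALT -1-> WAIT -2-> SCAN -2-> SYNC -2-> HALT -1-> WAIT -1-> SYNC -2-> HALT -0-> HALT  → end HALT, accepted
w4: Trace: LOAD -1-> LOAD -0-> READ -2-> SCAN -1-> HALT -1-> WAIT -0-> READ -0-> WARM -2-> WARM -1-> SYNC -0-> SYNC -2-> HALT -2-> WARM -2-> WARM -0-> HALT -2-> WARM -0-> HALT -2-> WARM -1-> SYNC  → end SYNC, rejected
w5: Trace: LOAD -1-> LOAD -2-> SYNC -1-> HALT -1-> WAIT -0-> READ -1-> WAIT -0-> READ -2-> SCAN -2-> SYNC -1-> HALT -2-> WARM -2-> WARM -2-> WARM -2-> WARM -2-> WARM -2-> WARM -0-> HALT -1-> WAIT -1-> SYNC -2-> HALT -1-> WAIT -2-> SCAN  → end SCAN, rejected

1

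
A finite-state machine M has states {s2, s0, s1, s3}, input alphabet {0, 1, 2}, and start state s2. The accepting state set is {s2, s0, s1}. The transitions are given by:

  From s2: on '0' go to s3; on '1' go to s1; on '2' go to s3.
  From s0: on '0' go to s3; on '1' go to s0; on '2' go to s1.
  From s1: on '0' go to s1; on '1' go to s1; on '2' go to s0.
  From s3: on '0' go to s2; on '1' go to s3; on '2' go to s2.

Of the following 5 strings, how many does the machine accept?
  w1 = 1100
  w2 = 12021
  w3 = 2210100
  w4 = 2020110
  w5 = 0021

4

w1:
  start at s2
  read '1': s2 → s1
  read '1': s1 → s1
  read '0': s1 → s1
  read '0': s1 → s1
  end s1, accepted
w2:
  start at s2
  read '1': s2 → s1
  read '2': s1 → s0
  read '0': s0 → s3
  read '2': s3 → s2
  read '1': s2 → s1
  end s1, accepted
w3:
  start at s2
  read '2': s2 → s3
  read '2': s3 → s2
  read '1': s2 → s1
  read '0': s1 → s1
  read '1': s1 → s1
  read '0': s1 → s1
  read '0': s1 → s1
  end s1, accepted
w4:
  start at s2
  read '2': s2 → s3
  read '0': s3 → s2
  read '2': s2 → s3
  read '0': s3 → s2
  read '1': s2 → s1
  read '1': s1 → s1
  read '0': s1 → s1
  end s1, accepted
w5:
  start at s2
  read '0': s2 → s3
  read '0': s3 → s2
  read '2': s2 → s3
  read '1': s3 → s3
  end s3, rejected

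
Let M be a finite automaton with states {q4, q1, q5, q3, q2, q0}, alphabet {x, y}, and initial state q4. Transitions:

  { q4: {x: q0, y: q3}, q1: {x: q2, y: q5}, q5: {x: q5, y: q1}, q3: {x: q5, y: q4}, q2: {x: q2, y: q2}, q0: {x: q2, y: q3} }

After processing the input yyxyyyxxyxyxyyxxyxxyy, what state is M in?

q2

q4 → q3 → q4 → q0 → q3 → q4 → q3 → q5 → q5 → q1 → q2 → q2 → q2 → q2 → q2 → q2 → q2 → q2 → q2 → q2 → q2 → q2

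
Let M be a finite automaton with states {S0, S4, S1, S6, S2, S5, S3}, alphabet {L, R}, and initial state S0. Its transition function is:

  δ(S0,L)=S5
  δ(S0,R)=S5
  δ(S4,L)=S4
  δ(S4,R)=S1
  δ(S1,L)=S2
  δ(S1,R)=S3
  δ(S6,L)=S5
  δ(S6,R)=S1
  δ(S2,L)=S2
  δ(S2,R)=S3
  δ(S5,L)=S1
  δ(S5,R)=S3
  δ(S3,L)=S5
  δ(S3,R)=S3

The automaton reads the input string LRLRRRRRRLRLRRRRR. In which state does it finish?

S0 → S5 → S3 → S5 → S3 → S3 → S3 → S3 → S3 → S3 → S5 → S3 → S5 → S3 → S3 → S3 → S3 → S3

S3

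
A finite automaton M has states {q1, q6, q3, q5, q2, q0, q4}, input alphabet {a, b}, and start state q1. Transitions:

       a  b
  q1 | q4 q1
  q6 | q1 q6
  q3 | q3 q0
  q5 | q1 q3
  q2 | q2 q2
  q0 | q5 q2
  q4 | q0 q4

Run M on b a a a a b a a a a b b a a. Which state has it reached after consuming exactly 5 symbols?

q1 → q1 → q4 → q0 → q5 → q1
After 5 symbols: q1.

q1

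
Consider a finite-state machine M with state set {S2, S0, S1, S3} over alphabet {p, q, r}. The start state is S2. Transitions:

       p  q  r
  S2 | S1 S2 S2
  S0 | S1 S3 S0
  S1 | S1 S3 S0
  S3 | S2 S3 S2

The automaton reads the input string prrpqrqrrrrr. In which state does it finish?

Trace: S2 -p-> S1 -r-> S0 -r-> S0 -p-> S1 -q-> S3 -r-> S2 -q-> S2 -r-> S2 -r-> S2 -r-> S2 -r-> S2 -r-> S2

S2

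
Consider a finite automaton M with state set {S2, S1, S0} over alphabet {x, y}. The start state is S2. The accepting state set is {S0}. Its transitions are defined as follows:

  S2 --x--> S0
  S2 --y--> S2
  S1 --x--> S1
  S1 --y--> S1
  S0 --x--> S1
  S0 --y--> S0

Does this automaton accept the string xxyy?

No

S2 → S0 → S1 → S1 → S1
End state S1 is not accepting.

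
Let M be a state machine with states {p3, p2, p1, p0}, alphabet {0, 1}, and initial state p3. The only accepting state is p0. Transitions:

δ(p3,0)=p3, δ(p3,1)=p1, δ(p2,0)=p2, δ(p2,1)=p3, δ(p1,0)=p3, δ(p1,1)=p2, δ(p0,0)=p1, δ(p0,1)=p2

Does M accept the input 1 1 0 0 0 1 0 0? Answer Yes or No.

No

start at p3
read '1': p3 → p1
read '1': p1 → p2
read '0': p2 → p2
read '0': p2 → p2
read '0': p2 → p2
read '1': p2 → p3
read '0': p3 → p3
read '0': p3 → p3
End state p3 is not accepting.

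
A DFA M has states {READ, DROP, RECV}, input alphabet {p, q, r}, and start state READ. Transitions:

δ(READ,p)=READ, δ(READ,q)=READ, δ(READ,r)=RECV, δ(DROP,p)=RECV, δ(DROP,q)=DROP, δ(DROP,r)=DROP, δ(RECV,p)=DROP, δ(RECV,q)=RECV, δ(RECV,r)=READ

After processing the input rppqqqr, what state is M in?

Trace: READ -r-> RECV -p-> DROP -p-> RECV -q-> RECV -q-> RECV -q-> RECV -r-> READ

READ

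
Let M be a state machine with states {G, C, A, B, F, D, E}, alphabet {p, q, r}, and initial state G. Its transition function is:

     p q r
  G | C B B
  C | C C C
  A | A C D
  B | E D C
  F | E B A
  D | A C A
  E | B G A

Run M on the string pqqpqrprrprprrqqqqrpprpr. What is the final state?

G → C → C → C → C → C → C → C → C → C → C → C → C → C → C → C → C → C → C → C → C → C → C → C → C

C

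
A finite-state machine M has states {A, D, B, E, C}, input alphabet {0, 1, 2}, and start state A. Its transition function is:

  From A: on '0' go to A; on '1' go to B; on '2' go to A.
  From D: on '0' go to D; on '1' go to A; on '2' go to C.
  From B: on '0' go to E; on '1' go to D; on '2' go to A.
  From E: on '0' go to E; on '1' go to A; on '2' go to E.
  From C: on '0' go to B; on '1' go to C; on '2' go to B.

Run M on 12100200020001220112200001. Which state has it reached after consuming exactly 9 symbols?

E

start at A
read '1': A → B
read '2': B → A
read '1': A → B
read '0': B → E
read '0': E → E
read '2': E → E
read '0': E → E
read '0': E → E
read '0': E → E
After 9 symbols: E.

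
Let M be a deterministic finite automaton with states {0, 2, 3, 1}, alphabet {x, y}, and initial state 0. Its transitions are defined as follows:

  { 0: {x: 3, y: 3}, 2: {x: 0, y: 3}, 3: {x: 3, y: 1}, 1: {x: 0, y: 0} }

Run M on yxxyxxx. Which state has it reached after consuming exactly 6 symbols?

Trace: 0 -y-> 3 -x-> 3 -x-> 3 -y-> 1 -x-> 0 -x-> 3
After 6 symbols: 3.

3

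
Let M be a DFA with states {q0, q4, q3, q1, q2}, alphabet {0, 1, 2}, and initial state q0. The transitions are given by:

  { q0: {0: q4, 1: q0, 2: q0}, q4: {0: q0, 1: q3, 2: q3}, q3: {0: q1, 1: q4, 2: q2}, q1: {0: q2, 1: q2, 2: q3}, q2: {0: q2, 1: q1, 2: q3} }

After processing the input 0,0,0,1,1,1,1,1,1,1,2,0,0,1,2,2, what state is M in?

q2

q0 → q4 → q0 → q4 → q3 → q4 → q3 → q4 → q3 → q4 → q3 → q2 → q2 → q2 → q1 → q3 → q2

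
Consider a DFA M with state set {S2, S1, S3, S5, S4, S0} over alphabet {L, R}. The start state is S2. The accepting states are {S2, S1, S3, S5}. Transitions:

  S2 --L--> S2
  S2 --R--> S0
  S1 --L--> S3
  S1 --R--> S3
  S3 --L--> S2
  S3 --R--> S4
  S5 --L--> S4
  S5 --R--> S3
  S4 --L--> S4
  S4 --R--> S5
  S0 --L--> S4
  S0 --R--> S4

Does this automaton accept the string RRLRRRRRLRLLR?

Yes

Trace: S2 -R-> S0 -R-> S4 -L-> S4 -R-> S5 -R-> S3 -R-> S4 -R-> S5 -R-> S3 -L-> S2 -R-> S0 -L-> S4 -L-> S4 -R-> S5
End state S5 is accepting.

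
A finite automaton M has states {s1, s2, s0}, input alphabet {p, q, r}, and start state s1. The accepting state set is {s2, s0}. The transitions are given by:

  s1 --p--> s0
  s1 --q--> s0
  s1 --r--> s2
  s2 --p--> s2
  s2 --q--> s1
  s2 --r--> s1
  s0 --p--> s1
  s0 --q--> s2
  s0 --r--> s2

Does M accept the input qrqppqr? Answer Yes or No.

Trace: s1 -q-> s0 -r-> s2 -q-> s1 -p-> s0 -p-> s1 -q-> s0 -r-> s2
End state s2 is accepting.

Yes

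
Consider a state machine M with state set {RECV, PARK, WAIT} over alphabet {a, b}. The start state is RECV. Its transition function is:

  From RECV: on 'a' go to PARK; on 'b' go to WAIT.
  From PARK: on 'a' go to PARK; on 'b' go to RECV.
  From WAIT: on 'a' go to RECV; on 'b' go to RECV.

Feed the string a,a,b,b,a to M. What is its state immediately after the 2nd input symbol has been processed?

PARK

RECV → PARK → PARK
After 2 symbols: PARK.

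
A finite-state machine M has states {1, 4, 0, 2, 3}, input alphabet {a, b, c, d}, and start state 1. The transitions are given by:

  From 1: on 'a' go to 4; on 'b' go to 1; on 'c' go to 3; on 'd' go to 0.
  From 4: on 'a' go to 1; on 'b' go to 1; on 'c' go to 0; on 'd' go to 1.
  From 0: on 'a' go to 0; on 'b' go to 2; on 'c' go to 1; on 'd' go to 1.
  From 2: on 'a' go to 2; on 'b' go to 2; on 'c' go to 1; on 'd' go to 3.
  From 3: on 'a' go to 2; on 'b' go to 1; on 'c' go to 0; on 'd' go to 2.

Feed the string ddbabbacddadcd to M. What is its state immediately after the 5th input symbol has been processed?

1

1 → 0 → 1 → 1 → 4 → 1
After 5 symbols: 1.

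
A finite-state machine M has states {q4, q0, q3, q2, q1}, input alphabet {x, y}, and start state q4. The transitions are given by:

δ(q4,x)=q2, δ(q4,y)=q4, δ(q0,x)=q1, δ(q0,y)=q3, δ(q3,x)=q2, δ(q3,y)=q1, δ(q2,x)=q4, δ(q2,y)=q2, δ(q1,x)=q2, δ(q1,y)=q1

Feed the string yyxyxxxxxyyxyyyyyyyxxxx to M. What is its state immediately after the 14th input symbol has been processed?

start at q4
read 'y': q4 → q4
read 'y': q4 → q4
read 'x': q4 → q2
read 'y': q2 → q2
read 'x': q2 → q4
read 'x': q4 → q2
read 'x': q2 → q4
read 'x': q4 → q2
read 'x': q2 → q4
read 'y': q4 → q4
read 'y': q4 → q4
read 'x': q4 → q2
read 'y': q2 → q2
read 'y': q2 → q2
After 14 symbols: q2.

q2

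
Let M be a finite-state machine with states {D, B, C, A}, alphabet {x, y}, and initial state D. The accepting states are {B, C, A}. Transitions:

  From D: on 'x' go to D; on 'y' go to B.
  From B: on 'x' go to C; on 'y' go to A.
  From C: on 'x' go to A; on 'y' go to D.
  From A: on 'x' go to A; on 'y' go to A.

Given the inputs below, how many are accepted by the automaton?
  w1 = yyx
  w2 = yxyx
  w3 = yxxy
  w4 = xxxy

3

w1: Trace: D -y-> B -y-> A -x-> A  → end A, accepted
w2: Trace: D -y-> B -x-> C -y-> D -x-> D  → end D, rejected
w3: Trace: D -y-> B -x-> C -x-> A -y-> A  → end A, accepted
w4: Trace: D -x-> D -x-> D -x-> D -y-> B  → end B, accepted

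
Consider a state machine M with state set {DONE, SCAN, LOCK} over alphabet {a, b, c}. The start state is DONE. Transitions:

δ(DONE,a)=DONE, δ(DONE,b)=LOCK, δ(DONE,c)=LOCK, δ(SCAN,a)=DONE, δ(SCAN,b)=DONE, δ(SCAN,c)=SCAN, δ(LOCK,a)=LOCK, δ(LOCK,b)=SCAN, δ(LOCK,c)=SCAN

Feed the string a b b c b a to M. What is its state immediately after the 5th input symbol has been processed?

DONE → DONE → LOCK → SCAN → SCAN → DONE
After 5 symbols: DONE.

DONE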